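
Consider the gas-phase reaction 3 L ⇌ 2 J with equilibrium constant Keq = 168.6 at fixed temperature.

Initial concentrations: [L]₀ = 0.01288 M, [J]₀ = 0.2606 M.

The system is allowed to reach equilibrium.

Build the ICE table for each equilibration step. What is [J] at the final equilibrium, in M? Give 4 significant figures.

[J]_eq = 0.2246 M

Q₀ = 3.1783e+04 vs Keq = 168.6 ⇒ Q>K, reverse
Step 1:
                  L         J
  Initial   0.01288    0.2606
  Change      0.054    -0.036
  Equil     0.06688    0.2246
  solve Keq expr → x = -0.018; check Q = 168.6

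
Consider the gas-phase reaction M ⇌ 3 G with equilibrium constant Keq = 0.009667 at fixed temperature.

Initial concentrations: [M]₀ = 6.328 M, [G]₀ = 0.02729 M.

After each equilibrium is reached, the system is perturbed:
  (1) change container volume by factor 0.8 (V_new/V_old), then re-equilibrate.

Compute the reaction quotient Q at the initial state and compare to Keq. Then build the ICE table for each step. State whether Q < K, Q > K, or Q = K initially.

Q₀ = 3.2118e-06; Q < K (proceeds forward)

Q₀ = 3.2118e-06 vs Keq = 0.009667 ⇒ Q<K, forward
Step 1:
                   M          G
  I            6.328    0.02729
  C          -0.1214     0.3642
  E            6.207     0.3915
  solve Keq expr → x = 0.1214; check Q = 0.009667
Then change container volume by factor 0.8 (V_new/V_old).
Step 2:
                   M          G
  I            7.758     0.4894
  C          0.02241   -0.06724
  E            7.781     0.4221
  solve Keq expr → x = -0.02241; check Q = 0.009667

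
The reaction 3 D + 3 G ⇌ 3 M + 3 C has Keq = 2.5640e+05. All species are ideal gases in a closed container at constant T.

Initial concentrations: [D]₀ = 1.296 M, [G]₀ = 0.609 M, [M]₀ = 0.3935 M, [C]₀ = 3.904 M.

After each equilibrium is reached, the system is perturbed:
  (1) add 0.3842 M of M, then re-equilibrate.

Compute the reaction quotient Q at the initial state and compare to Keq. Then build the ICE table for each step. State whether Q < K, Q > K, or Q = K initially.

Q₀ = 7.374 vs Keq = 2.5640e+05 ⇒ Q<K, forward
Step 1:
                    D           G           M           C
  Initial       1.296       0.609      0.3935       3.904
  Change      -0.5258     -0.5258      0.5258      0.5258
  Equil        0.7702     0.08322      0.9193        4.43
  solve Keq expr → x = 0.1753; check Q = 2.5640e+05
Then add 0.3842 M of M.
Step 2:
                    D           G           M           C
  Initial      0.7702     0.08322       1.303        4.43
  Change      0.02759     0.02759    -0.02759    -0.02759
  Equil        0.7978      0.1108       1.276       4.402
  solve Keq expr → x = -0.009198; check Q = 2.5640e+05

Q₀ = 7.374; Q < K (proceeds forward)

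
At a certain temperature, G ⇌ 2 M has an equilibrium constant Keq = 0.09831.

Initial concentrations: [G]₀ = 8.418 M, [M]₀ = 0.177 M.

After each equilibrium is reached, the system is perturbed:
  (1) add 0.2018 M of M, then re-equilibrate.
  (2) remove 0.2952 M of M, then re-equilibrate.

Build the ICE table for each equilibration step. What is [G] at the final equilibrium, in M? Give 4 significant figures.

[G]_eq = 8.016 M

Q₀ = 0.003722 vs Keq = 0.09831 ⇒ Q<K, forward
Step 1:
                    G           M
  init          8.418       0.177
  Δ           -0.3566      0.7132
  eq            8.061      0.8902
  solve Keq expr → x = 0.3566; check Q = 0.09831
Then add 0.2018 M of M.
Step 2:
                    G           M
  init          8.061       1.092
  Δ            0.0982     -0.1964
  eq             8.16      0.8956
  solve Keq expr → x = -0.0982; check Q = 0.09831
Then remove 0.2952 M of M.
Step 3:
                    G           M
  init           8.16      0.6004
  Δ           -0.1436      0.2873
  eq            8.016      0.8877
  solve Keq expr → x = 0.1436; check Q = 0.09831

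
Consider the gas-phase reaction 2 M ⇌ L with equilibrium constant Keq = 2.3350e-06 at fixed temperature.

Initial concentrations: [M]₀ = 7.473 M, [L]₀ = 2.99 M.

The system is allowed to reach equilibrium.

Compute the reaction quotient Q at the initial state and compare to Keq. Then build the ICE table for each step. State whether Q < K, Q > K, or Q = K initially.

Q₀ = 0.05354; Q > K (proceeds reverse)

Q₀ = 0.05354 vs Keq = 2.3350e-06 ⇒ Q>K, reverse
Step 1:
                  M         L
  init        7.473      2.99
  Δ           5.979     -2.99
  eq          13.45 4.2254e-04
  solve Keq expr → x = -2.99; check Q = 2.3350e-06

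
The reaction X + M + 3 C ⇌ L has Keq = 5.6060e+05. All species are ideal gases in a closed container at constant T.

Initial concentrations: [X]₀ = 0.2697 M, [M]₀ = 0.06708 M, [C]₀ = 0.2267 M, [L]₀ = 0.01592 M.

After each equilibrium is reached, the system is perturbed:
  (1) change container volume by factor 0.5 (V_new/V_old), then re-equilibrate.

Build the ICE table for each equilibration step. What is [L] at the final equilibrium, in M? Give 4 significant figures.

Q₀ = 75.53 vs Keq = 5.6060e+05 ⇒ Q<K, forward
Step 1:
                    X           M           C           L
  I            0.2697     0.06708      0.2267     0.01592
  C          -0.06031    -0.06031     -0.1809     0.06031
  E            0.2094    0.006771     0.04577     0.07623
  solve Keq expr → x = 0.06031; check Q = 5.6060e+05
Then change container volume by factor 0.5 (V_new/V_old).
Step 2:
                    X           M           C           L
  I            0.4188     0.01354     0.09155      0.1525
  C          -0.01034    -0.01034    -0.03101     0.01034
  E            0.4084    0.003205     0.06054      0.1628
  solve Keq expr → x = 0.01034; check Q = 5.6060e+05

[L]_eq = 0.1628 M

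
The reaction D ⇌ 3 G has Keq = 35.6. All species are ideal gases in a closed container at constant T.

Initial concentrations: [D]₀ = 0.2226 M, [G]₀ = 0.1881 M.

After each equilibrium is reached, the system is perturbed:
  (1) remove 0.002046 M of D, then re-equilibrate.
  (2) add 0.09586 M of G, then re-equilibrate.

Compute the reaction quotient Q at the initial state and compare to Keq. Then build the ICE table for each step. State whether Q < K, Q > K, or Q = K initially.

Q₀ = 0.0299 vs Keq = 35.6 ⇒ Q<K, forward
Step 1:
                  D         G
  init       0.2226    0.1881
  Δ         -0.2076    0.6229
  eq        0.01498     0.811
  solve Keq expr → x = 0.2076; check Q = 35.6
Then remove 0.002046 M of D.
Step 2:
                  D         G
  init      0.01294     0.811
  Δ        0.001756 -0.005268
  eq        0.01469    0.8057
  solve Keq expr → x = -0.001756; check Q = 35.6
Then add 0.09586 M of G.
Step 3:
                  D         G
  init      0.01469    0.9015
  Δ        0.004902   -0.0147
  eq        0.01959    0.8868
  solve Keq expr → x = -0.004902; check Q = 35.6

Q₀ = 0.0299; Q < K (proceeds forward)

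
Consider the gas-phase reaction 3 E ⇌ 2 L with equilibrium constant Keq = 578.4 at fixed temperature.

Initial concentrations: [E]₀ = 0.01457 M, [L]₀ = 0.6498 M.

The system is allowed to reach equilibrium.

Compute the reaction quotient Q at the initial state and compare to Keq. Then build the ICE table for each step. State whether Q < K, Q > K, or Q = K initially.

Q₀ = 1.3652e+05 vs Keq = 578.4 ⇒ Q>K, reverse
Step 1:
                   E          L
  I          0.01457     0.6498
  C          0.07104   -0.04736
  E          0.08561     0.6024
  solve Keq expr → x = -0.02368; check Q = 578.4

Q₀ = 1.3652e+05; Q > K (proceeds reverse)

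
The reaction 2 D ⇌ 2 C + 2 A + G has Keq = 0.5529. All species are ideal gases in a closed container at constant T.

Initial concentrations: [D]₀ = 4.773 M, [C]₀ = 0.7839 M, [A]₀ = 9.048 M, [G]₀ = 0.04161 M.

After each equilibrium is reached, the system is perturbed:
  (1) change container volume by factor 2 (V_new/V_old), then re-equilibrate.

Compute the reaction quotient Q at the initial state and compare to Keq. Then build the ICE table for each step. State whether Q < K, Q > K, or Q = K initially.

Q₀ = 0.09188 vs Keq = 0.5529 ⇒ Q<K, forward
Step 1:
                    D           C           A           G
  init          4.773      0.7839       9.048     0.04161
  Δ           -0.1978      0.1978      0.1978     0.09888
  eq            4.575      0.9817       9.246      0.1405
  solve Keq expr → x = 0.09888; check Q = 0.5529
Then change container volume by factor 2 (V_new/V_old).
Step 2:
                    D           C           A           G
  init          2.288      0.4908       4.623     0.07025
  Δ           -0.2347      0.2347      0.2347      0.1174
  eq            2.053      0.7255       4.858      0.1876
  solve Keq expr → x = 0.1174; check Q = 0.5529

Q₀ = 0.09188; Q < K (proceeds forward)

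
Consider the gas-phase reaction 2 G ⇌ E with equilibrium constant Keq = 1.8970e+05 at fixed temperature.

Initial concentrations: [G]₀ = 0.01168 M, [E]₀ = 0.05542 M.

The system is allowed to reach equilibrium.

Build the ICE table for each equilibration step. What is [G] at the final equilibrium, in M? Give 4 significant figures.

Q₀ = 406.2 vs Keq = 1.8970e+05 ⇒ Q<K, forward
Step 1:
                   G          E
  init       0.01168    0.05542
  Δ         -0.01111   0.005557
  eq      5.6695e-04    0.06098
  solve Keq expr → x = 0.005557; check Q = 1.8970e+05

[G]_eq = 5.6695e-04 M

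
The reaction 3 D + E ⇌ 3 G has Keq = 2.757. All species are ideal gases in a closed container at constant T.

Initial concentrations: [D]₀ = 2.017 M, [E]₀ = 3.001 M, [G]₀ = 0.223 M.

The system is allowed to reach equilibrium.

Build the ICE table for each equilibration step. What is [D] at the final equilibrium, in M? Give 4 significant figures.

Q₀ = 4.5033e-04 vs Keq = 2.757 ⇒ Q<K, forward
Step 1:
                   D          E          G
  I            2.017      3.001      0.223
  C           -1.251     -0.417      1.251
  E            0.766      2.584      1.474
  solve Keq expr → x = 0.417; check Q = 2.757

[D]_eq = 0.766 M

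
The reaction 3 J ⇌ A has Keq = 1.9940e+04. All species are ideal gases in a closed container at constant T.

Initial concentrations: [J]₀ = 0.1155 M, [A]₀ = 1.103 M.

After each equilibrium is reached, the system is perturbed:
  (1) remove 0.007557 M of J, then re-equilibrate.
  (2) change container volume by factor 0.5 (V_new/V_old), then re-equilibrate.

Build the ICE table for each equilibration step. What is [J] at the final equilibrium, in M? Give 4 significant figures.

[J]_eq = 0.04841 M

Q₀ = 715.9 vs Keq = 1.9940e+04 ⇒ Q<K, forward
Step 1:
                    J           A
  init         0.1155       1.103
  Δ           -0.0771      0.0257
  eq           0.0384       1.129
  solve Keq expr → x = 0.0257; check Q = 1.9940e+04
Then remove 0.007557 M of J.
Step 2:
                    J           A
  init        0.03084       1.129
  Δ          0.007529    -0.00251
  eq          0.03837       1.126
  solve Keq expr → x = -0.00251; check Q = 1.9940e+04
Then change container volume by factor 0.5 (V_new/V_old).
Step 3:
                    J           A
  init        0.07673       2.252
  Δ          -0.02833    0.009442
  eq          0.04841       2.262
  solve Keq expr → x = 0.009442; check Q = 1.9940e+04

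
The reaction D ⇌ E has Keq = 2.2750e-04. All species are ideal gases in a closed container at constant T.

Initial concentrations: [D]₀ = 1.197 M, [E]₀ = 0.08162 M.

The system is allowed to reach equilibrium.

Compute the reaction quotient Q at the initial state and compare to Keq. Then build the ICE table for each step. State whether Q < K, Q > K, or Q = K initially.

Q₀ = 0.06819; Q > K (proceeds reverse)

Q₀ = 0.06819 vs Keq = 2.2750e-04 ⇒ Q>K, reverse
Step 1:
                   D          E
  I            1.197    0.08162
  C          0.08133   -0.08133
  E            1.278 2.9082e-04
  solve Keq expr → x = -0.08133; check Q = 2.2750e-04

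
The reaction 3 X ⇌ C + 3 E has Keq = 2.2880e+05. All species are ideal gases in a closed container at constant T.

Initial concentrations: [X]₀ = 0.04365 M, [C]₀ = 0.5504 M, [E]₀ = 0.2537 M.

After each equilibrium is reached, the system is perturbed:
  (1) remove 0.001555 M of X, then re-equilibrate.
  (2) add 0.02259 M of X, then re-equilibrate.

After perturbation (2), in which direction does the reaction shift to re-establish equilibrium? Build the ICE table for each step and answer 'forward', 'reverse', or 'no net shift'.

Q₀ = 108.1 vs Keq = 2.2880e+05 ⇒ Q<K, forward
Step 1:
                  X         C         E
  Initial   0.04365    0.5504    0.2537
  Change   -0.03969   0.01323   0.03969
  Equil    0.003962    0.5636    0.2934
  solve Keq expr → x = 0.01323; check Q = 2.2880e+05
Then remove 0.001555 M of X.
Step 2:
                  X         C         E
  Initial  0.002407    0.5636    0.2934
  Change   0.001533 -5.1103e-04 -0.001533
  Equil     0.00394    0.5631    0.2919
  solve Keq expr → x = -5.1103e-04; check Q = 2.2880e+05
Then add 0.02259 M of X.
Step 3:
                  X         C         E
  Initial   0.02653    0.5631    0.2919
  Change   -0.02227  0.007424   0.02227
  Equil     0.00426    0.5705    0.3141
  solve Keq expr → x = 0.007424; check Q = 2.2880e+05

Direction: forward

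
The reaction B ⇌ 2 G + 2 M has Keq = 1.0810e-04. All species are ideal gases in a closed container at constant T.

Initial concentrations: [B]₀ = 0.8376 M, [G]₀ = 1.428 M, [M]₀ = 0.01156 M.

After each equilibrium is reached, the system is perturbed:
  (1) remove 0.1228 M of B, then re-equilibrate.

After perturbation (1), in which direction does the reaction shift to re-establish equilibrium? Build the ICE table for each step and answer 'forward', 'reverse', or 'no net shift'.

Q₀ = 3.2534e-04 vs Keq = 1.0810e-04 ⇒ Q>K, reverse
Step 1:
                   B          G          M
  Initial     0.8376      1.428    0.01156
  Change    0.002432  -0.004864  -0.004864
  Equil         0.84      1.423   0.006696
  solve Keq expr → x = -0.002432; check Q = 1.0810e-04
Then remove 0.1228 M of B.
Step 2:
                   B          G          M
  Initial     0.7172      1.423   0.006696
  Change  2.5273e-04 -5.0546e-04 -5.0546e-04
  Equil       0.7175      1.423   0.006191
  solve Keq expr → x = -2.5273e-04; check Q = 1.0810e-04

Direction: reverse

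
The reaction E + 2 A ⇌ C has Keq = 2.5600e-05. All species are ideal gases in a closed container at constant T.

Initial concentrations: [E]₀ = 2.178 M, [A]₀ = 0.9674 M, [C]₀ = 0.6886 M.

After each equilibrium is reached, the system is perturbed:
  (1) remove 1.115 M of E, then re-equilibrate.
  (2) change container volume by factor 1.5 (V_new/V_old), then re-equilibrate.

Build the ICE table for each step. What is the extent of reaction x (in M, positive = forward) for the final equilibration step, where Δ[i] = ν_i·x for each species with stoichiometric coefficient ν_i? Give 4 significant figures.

x = -9.1221e-05 M

Q₀ = 0.3378 vs Keq = 2.5600e-05 ⇒ Q>K, reverse
Step 1:
                    E           A           C
  Initial       2.178      0.9674      0.6886
  Change       0.6882       1.376     -0.6882
  Equil         2.866       2.344  4.0307e-04
  solve Keq expr → x = -0.6882; check Q = 2.5600e-05
Then remove 1.115 M of E.
Step 2:
                    E           A           C
  Initial       1.751       2.344  4.0307e-04
  Change   1.5671e-04  3.1343e-04 -1.5671e-04
  Equil         1.751       2.344  2.4636e-04
  solve Keq expr → x = -1.5671e-04; check Q = 2.5600e-05
Then change container volume by factor 1.5 (V_new/V_old).
Step 3:
                    E           A           C
  Initial       1.168       1.563  1.6424e-04
  Change   9.1221e-05  1.8244e-04 -9.1221e-05
  Equil         1.168       1.563  7.3018e-05
  solve Keq expr → x = -9.1221e-05; check Q = 2.5600e-05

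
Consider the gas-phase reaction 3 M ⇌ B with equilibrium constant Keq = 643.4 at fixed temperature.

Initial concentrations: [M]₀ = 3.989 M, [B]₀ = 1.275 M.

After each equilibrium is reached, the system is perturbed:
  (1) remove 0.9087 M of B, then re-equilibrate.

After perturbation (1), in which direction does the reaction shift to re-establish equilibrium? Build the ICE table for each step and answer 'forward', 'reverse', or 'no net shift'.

Direction: forward

Q₀ = 0.02009 vs Keq = 643.4 ⇒ Q<K, forward
Step 1:
                  M         B
  Initial     3.989     1.275
  Change     -3.831     1.277
  Equil      0.1583     2.552
  solve Keq expr → x = 1.277; check Q = 643.4
Then remove 0.9087 M of B.
Step 2:
                  M         B
  Initial    0.1583     1.643
  Change   -0.02141  0.007135
  Equil      0.1369      1.65
  solve Keq expr → x = 0.007135; check Q = 643.4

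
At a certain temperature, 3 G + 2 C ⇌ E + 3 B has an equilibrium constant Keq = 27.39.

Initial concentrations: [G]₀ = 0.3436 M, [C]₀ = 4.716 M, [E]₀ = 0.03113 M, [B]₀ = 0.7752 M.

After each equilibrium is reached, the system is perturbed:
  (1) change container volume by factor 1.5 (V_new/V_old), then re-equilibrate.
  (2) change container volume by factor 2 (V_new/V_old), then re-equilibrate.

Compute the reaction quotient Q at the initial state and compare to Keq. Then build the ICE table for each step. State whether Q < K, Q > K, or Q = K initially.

Q₀ = 0.01607; Q < K (proceeds forward)

Q₀ = 0.01607 vs Keq = 27.39 ⇒ Q<K, forward
Step 1:
                   G          C          E          B
  I           0.3436      4.716    0.03113     0.7752
  C          -0.2798    -0.1865    0.09326     0.2798
  E          0.06382      4.529     0.1244      1.055
  solve Keq expr → x = 0.09326; check Q = 27.39
Then change container volume by factor 1.5 (V_new/V_old).
Step 2:
                   G          C          E          B
  I          0.04255       3.02    0.08293     0.7033
  C         0.005394   0.003596  -0.001798  -0.005394
  E          0.04794      3.023    0.08113     0.6979
  solve Keq expr → x = -0.001798; check Q = 27.39
Then change container volume by factor 2 (V_new/V_old).
Step 3:
                   G          C          E          B
  I          0.02397      1.512    0.04056      0.349
  C          0.00529   0.003526  -0.001763   -0.00529
  E          0.02926      1.515     0.0388     0.3437
  solve Keq expr → x = -0.001763; check Q = 27.39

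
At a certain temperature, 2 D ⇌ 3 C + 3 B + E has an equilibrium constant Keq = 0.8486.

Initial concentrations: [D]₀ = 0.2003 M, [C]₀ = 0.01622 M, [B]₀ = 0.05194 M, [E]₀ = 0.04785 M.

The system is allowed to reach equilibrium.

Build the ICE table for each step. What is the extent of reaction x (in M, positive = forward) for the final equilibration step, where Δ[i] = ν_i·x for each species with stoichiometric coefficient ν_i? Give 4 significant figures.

x = 0.09377 M

Q₀ = 7.1315e-10 vs Keq = 0.8486 ⇒ Q<K, forward
Step 1:
                    D           C           B           E
  Initial      0.2003     0.01622     0.05194     0.04785
  Change      -0.1875      0.2813      0.2813     0.09377
  Equil       0.01276      0.2975      0.3333      0.1416
  solve Keq expr → x = 0.09377; check Q = 0.8486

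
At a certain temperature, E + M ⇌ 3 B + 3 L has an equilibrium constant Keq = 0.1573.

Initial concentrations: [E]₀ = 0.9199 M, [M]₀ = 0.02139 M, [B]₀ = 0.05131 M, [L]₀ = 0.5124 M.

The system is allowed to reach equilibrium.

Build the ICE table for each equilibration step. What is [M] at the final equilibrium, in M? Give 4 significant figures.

Q₀ = 9.2360e-04 vs Keq = 0.1573 ⇒ Q<K, forward
Step 1:
                    E           M           B           L
  Initial      0.9199     0.02139     0.05131      0.5124
  Change     -0.01963    -0.01963     0.05888     0.05888
  Equil        0.9003    0.001762      0.1102      0.5713
  solve Keq expr → x = 0.01963; check Q = 0.1573

[M]_eq = 0.001762 M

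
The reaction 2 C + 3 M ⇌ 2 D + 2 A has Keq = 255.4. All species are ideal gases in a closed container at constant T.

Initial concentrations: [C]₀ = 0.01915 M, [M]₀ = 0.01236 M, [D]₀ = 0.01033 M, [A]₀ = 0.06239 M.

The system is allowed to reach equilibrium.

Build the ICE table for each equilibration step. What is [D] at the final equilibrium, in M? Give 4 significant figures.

[D]_eq = 0.009072 M

Q₀ = 599.8 vs Keq = 255.4 ⇒ Q>K, reverse
Step 1:
                   C          M          D          A
  Initial    0.01915    0.01236    0.01033    0.06239
  Change    0.001258   0.001887  -0.001258  -0.001258
  Equil      0.02041    0.01425   0.009072    0.06113
  solve Keq expr → x = -6.2892e-04; check Q = 255.4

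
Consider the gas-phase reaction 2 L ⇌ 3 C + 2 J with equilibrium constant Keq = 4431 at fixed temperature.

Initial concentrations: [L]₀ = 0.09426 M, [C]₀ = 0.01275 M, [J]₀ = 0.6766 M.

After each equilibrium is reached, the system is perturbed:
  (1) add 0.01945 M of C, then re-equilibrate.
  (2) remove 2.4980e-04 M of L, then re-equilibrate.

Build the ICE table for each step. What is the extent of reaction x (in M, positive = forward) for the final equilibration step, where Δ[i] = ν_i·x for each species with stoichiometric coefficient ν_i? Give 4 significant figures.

Q₀ = 1.0679e-04 vs Keq = 4431 ⇒ Q<K, forward
Step 1:
                  L         C         J
  Initial   0.09426   0.01275    0.6766
  Change   -0.09357    0.1404   0.09357
  Equil   6.9310e-04    0.1531    0.7702
  solve Keq expr → x = 0.04678; check Q = 4431
Then add 0.01945 M of C.
Step 2:
                  L         C         J
  Initial 6.9310e-04    0.1726    0.7702
  Change  1.3459e-04 -2.0188e-04 -1.3459e-04
  Equil   8.2769e-04    0.1723      0.77
  solve Keq expr → x = -6.7295e-05; check Q = 4431
Then remove 2.4980e-04 M of L.
Step 3:
                  L         C         J
  Initial 5.7789e-04    0.1723      0.77
  Change  2.4687e-04 -3.7030e-04 -2.4687e-04
  Equil   8.2476e-04     0.172    0.7698
  solve Keq expr → x = -1.2343e-04; check Q = 4431

x = -1.2343e-04 M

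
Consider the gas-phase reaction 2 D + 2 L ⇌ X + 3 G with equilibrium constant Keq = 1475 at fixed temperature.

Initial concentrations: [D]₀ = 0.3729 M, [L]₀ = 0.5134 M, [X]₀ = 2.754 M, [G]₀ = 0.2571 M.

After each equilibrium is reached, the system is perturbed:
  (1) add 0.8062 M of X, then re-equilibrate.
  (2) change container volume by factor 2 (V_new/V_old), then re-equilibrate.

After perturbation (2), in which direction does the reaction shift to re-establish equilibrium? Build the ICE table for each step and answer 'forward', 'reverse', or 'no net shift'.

Q₀ = 1.277 vs Keq = 1475 ⇒ Q<K, forward
Step 1:
                  D         L         X         G
  Initial    0.3729    0.5134     2.754    0.2571
  Change    -0.2728   -0.2728    0.1364    0.4092
  Equil      0.1001    0.2406      2.89    0.6663
  solve Keq expr → x = 0.1364; check Q = 1475
Then add 0.8062 M of X.
Step 2:
                  D         L         X         G
  Initial    0.1001    0.2406     3.697    0.6663
  Change   0.007144  0.007144 -0.003572  -0.01072
  Equil      0.1072    0.2477     3.693    0.6556
  solve Keq expr → x = -0.003572; check Q = 1475
Then change container volume by factor 2 (V_new/V_old).
Step 3:
                  D         L         X         G
  Initial   0.05361    0.1239     1.847    0.3278
  Change          0         0         0         0
  Equil     0.05361    0.1239     1.847    0.3278
  solve Keq expr → x = 0; check Q = 1475

Direction: no net shift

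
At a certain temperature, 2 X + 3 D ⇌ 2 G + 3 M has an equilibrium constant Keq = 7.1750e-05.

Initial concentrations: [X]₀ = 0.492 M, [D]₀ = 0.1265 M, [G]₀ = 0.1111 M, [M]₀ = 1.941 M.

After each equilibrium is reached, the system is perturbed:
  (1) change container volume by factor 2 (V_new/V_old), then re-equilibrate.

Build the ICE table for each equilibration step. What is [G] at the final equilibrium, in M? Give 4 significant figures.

[G]_eq = 1.7091e-04 M

Q₀ = 184.2 vs Keq = 7.1750e-05 ⇒ Q>K, reverse
Step 1:
                  X         D         G         M
  init        0.492    0.1265    0.1111     1.941
  Δ          0.1108    0.1661   -0.1108   -0.1661
  eq         0.6028    0.2926 3.4182e-04     1.775
  solve Keq expr → x = -0.05538; check Q = 7.1750e-05
Then change container volume by factor 2 (V_new/V_old).
Step 2:
                  X         D         G         M
  init       0.3014    0.1463 1.7091e-04    0.8874
  Δ               0         0         0         0
  eq         0.3014    0.1463 1.7091e-04    0.8874
  solve Keq expr → x = 0; check Q = 7.1750e-05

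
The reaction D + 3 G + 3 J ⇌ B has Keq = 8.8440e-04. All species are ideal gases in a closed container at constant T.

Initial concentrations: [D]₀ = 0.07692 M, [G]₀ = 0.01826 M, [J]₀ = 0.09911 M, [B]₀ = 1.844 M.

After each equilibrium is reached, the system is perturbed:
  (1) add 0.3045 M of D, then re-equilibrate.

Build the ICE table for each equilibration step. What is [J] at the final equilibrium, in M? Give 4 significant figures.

[J]_eq = 3.034 M

Q₀ = 4.0445e+09 vs Keq = 8.8440e-04 ⇒ Q>K, reverse
Step 1:
                    D           G           J           B
  Initial     0.07692     0.01826     0.09911       1.844
  Change         1.01        3.03        3.03       -1.01
  Equil         1.087       3.048       3.129       0.834
  solve Keq expr → x = -1.01; check Q = 8.8440e-04
Then add 0.3045 M of D.
Step 2:
                    D           G           J           B
  Initial       1.391       3.048       3.129       0.834
  Change     -0.03157     -0.0947     -0.0947     0.03157
  Equil          1.36       2.953       3.034      0.8656
  solve Keq expr → x = 0.03157; check Q = 8.8440e-04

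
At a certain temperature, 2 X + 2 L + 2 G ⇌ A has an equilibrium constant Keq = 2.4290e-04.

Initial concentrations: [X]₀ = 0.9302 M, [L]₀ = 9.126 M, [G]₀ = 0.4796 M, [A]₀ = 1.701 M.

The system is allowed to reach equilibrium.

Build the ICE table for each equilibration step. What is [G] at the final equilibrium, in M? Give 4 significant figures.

[G]_eq = 2.141 M

Q₀ = 0.1026 vs Keq = 2.4290e-04 ⇒ Q>K, reverse
Step 1:
                   X          L          G          A
  I           0.9302      9.126     0.4796      1.701
  C            1.661      1.661      1.661    -0.8307
  E            2.592      10.79      2.141     0.8703
  solve Keq expr → x = -0.8307; check Q = 2.4290e-04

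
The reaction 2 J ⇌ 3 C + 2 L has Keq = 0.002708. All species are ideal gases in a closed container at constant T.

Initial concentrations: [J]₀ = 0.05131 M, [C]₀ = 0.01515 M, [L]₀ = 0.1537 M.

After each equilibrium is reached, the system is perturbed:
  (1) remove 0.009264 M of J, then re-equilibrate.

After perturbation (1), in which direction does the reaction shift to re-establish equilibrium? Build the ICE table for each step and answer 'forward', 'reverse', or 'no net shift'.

Q₀ = 3.1202e-05 vs Keq = 0.002708 ⇒ Q<K, forward
Step 1:
                    J           C           L
  init        0.05131     0.01515      0.1537
  Δ          -0.01974     0.02961     0.01974
  eq          0.03157     0.04476      0.1734
  solve Keq expr → x = 0.009872; check Q = 0.002708
Then remove 0.009264 M of J.
Step 2:
                    J           C           L
  init         0.0223     0.04476      0.1734
  Δ          0.003442   -0.005163   -0.003442
  eq          0.02575      0.0396        0.17
  solve Keq expr → x = -0.001721; check Q = 0.002708

Direction: reverse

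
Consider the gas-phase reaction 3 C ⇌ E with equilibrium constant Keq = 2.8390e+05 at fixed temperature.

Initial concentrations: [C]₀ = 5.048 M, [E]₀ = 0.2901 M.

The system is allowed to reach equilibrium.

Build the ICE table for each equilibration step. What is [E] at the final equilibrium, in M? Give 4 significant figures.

Q₀ = 0.002255 vs Keq = 2.8390e+05 ⇒ Q<K, forward
Step 1:
                   C          E
  init         5.048     0.2901
  Δ           -5.029      1.676
  eq         0.01906      1.966
  solve Keq expr → x = 1.676; check Q = 2.8390e+05

[E]_eq = 1.966 M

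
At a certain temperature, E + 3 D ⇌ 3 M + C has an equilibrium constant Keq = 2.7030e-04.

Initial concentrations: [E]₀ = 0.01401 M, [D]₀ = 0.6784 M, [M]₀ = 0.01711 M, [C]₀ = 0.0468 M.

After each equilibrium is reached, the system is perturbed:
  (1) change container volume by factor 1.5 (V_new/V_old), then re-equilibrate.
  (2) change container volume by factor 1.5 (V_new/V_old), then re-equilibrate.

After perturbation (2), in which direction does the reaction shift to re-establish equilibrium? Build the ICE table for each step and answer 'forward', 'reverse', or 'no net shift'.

Q₀ = 5.3592e-05 vs Keq = 2.7030e-04 ⇒ Q<K, forward
Step 1:
                   E          D          M          C
  init       0.01401     0.6784    0.01711     0.0468
  Δ        -0.003015  -0.009045   0.009045   0.003015
  eq           0.011     0.6694    0.02615    0.04981
  solve Keq expr → x = 0.003015; check Q = 2.7030e-04
Then change container volume by factor 1.5 (V_new/V_old).
Step 2:
                   E          D          M          C
  init       0.00733     0.4462    0.01744    0.03321
  Δ                0          0          0          0
  eq         0.00733     0.4462    0.01744    0.03321
  solve Keq expr → x = 0; check Q = 2.7030e-04
Then change container volume by factor 1.5 (V_new/V_old).
Step 3:
                   E          D          M          C
  init      0.004887     0.2975    0.01162    0.02214
  Δ                0          0          0          0
  eq        0.004887     0.2975    0.01162    0.02214
  solve Keq expr → x = 0; check Q = 2.7030e-04

Direction: no net shift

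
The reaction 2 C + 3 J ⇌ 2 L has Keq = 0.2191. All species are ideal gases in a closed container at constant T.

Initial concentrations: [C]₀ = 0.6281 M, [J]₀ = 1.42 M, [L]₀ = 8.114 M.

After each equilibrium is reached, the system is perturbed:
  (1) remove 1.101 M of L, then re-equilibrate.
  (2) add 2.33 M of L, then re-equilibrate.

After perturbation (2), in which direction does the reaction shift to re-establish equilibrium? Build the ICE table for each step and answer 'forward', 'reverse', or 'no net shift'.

Direction: reverse

Q₀ = 58.28 vs Keq = 0.2191 ⇒ Q>K, reverse
Step 1:
                   C          J          L
  Initial     0.6281       1.42      8.114
  Change       1.454      2.181     -1.454
  Equil        2.082      3.601       6.66
  solve Keq expr → x = -0.727; check Q = 0.2191
Then remove 1.101 M of L.
Step 2:
                   C          J          L
  Initial      2.082      3.601      5.559
  Change     -0.1371    -0.2057     0.1371
  Equil        1.945      3.395      5.696
  solve Keq expr → x = 0.06856; check Q = 0.2191
Then add 2.33 M of L.
Step 3:
                   C          J          L
  Initial      1.945      3.395      8.026
  Change      0.2783     0.4174    -0.2783
  Equil        2.223      3.813      7.748
  solve Keq expr → x = -0.1391; check Q = 0.2191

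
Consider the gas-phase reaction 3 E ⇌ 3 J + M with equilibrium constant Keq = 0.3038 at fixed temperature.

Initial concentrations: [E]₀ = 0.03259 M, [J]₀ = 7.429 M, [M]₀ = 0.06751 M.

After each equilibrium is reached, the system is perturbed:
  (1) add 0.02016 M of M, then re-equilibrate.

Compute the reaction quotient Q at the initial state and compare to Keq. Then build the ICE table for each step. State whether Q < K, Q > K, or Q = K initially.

Q₀ = 7.9966e+05 vs Keq = 0.3038 ⇒ Q>K, reverse
Step 1:
                   E          J          M
  I          0.03259      7.429    0.06751
  C           0.2025    -0.2025    -0.0675
  E           0.2351      7.227 1.0459e-05
  solve Keq expr → x = -0.0675; check Q = 0.3038
Then add 0.02016 M of M.
Step 2:
                   E          J          M
  I           0.2351      7.227    0.02017
  C          0.06045   -0.06045   -0.02015
  E           0.2955      7.166 2.1310e-05
  solve Keq expr → x = -0.02015; check Q = 0.3038

Q₀ = 7.9966e+05; Q > K (proceeds reverse)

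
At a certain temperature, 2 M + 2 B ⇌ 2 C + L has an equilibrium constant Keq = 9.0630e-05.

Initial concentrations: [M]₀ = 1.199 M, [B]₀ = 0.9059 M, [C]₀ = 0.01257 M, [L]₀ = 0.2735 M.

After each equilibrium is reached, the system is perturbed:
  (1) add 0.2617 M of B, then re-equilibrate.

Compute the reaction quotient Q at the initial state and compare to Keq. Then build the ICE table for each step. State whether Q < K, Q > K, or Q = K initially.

Q₀ = 3.6629e-05; Q < K (proceeds forward)

Q₀ = 3.6629e-05 vs Keq = 9.0630e-05 ⇒ Q<K, forward
Step 1:
                   M          B          C          L
  Initial      1.199     0.9059    0.01257     0.2735
  Change   -0.006821  -0.006821   0.006821   0.003411
  Equil        1.192     0.8991    0.01939     0.2769
  solve Keq expr → x = 0.003411; check Q = 9.0630e-05
Then add 0.2617 M of B.
Step 2:
                   M          B          C          L
  Initial      1.192      1.161    0.01939     0.2769
  Change   -0.005301  -0.005301   0.005301   0.002651
  Equil        1.187      1.155    0.02469     0.2796
  solve Keq expr → x = 0.002651; check Q = 9.0630e-05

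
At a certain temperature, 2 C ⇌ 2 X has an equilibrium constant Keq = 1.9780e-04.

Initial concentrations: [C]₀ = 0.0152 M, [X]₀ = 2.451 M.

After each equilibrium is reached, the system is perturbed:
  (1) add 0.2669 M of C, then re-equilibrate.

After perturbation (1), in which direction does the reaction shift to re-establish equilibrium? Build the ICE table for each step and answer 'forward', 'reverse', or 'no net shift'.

Q₀ = 2.6002e+04 vs Keq = 1.9780e-04 ⇒ Q>K, reverse
Step 1:
                   C          X
  I           0.0152      2.451
  C            2.417     -2.417
  E            2.432     0.0342
  solve Keq expr → x = -1.208; check Q = 1.9780e-04
Then add 0.2669 M of C.
Step 2:
                   C          X
  I            2.699     0.0342
  C        -0.003702   0.003702
  E            2.695    0.03791
  solve Keq expr → x = 0.001851; check Q = 1.9780e-04

Direction: forward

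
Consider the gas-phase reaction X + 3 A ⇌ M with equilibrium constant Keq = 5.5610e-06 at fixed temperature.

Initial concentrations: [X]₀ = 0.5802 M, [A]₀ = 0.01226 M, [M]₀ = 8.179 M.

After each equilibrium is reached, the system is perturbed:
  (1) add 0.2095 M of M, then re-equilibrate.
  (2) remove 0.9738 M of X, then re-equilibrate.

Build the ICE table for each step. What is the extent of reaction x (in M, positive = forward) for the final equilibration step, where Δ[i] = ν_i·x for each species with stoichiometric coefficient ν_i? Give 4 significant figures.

x = -0.05428 M

Q₀ = 7.6498e+06 vs Keq = 5.5610e-06 ⇒ Q>K, reverse
Step 1:
                   X          A          M
  Initial     0.5802    0.01226      8.179
  Change        7.63      22.89      -7.63
  Equil        8.211       22.9     0.5486
  solve Keq expr → x = -7.63; check Q = 5.5610e-06
Then add 0.2095 M of M.
Step 2:
                   X          A          M
  Initial      8.211       22.9     0.7581
  Change      0.1622     0.4867    -0.1622
  Equil        8.373      23.39     0.5958
  solve Keq expr → x = -0.1622; check Q = 5.5610e-06
Then remove 0.9738 M of X.
Step 3:
                   X          A          M
  Initial      7.399      23.39     0.5958
  Change     0.05428     0.1628   -0.05428
  Equil        7.453      23.55     0.5416
  solve Keq expr → x = -0.05428; check Q = 5.5610e-06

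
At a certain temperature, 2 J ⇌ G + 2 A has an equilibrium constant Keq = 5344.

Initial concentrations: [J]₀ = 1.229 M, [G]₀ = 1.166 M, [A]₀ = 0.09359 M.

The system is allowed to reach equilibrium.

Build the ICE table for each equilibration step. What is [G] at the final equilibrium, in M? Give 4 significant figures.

Q₀ = 0.006762 vs Keq = 5344 ⇒ Q<K, forward
Step 1:
                   J          G          A
  I            1.229      1.166    0.09359
  C           -1.205     0.6027      1.205
  E          0.02363      1.769      1.299
  solve Keq expr → x = 0.6027; check Q = 5344

[G]_eq = 1.769 M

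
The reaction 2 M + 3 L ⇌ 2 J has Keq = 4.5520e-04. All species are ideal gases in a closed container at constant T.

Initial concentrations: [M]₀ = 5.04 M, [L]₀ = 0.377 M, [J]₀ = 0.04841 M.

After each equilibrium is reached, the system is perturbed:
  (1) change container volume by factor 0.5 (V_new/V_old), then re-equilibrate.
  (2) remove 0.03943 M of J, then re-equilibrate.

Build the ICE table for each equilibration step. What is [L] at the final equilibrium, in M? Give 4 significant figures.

Q₀ = 0.001722 vs Keq = 4.5520e-04 ⇒ Q>K, reverse
Step 1:
                  M         L         J
  I            5.04     0.377   0.04841
  C         0.02033   0.03049  -0.02033
  E            5.06    0.4075   0.02808
  solve Keq expr → x = -0.01016; check Q = 4.5520e-04
Then change container volume by factor 0.5 (V_new/V_old).
Step 2:
                  M         L         J
  I           10.12     0.815   0.05617
  C        -0.07149   -0.1072   0.07149
  E           10.05    0.7077    0.1277
  solve Keq expr → x = 0.03574; check Q = 4.5520e-04
Then remove 0.03943 M of J.
Step 3:
                  M         L         J
  I           10.05    0.7077   0.08823
  C        -0.02794  -0.04191   0.02794
  E           10.02    0.6658    0.1162
  solve Keq expr → x = 0.01397; check Q = 4.5520e-04

[L]_eq = 0.6658 M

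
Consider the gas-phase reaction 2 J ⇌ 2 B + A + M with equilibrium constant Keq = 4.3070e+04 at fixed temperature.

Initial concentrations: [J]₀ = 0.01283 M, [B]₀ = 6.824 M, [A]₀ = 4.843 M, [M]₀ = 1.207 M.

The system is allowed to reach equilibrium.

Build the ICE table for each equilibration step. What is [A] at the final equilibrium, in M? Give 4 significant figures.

[A]_eq = 4.811 M

Q₀ = 1.6537e+06 vs Keq = 4.3070e+04 ⇒ Q>K, reverse
Step 1:
                    J           B           A           M
  Initial     0.01283       6.824       4.843       1.207
  Change       0.0646     -0.0646     -0.0323     -0.0323
  Equil       0.07743       6.759       4.811       1.175
  solve Keq expr → x = -0.0323; check Q = 4.3070e+04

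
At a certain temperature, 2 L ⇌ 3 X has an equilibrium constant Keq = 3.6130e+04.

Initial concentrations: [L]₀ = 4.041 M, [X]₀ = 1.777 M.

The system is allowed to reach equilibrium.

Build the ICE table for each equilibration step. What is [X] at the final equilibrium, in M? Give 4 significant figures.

[X]_eq = 7.671 M

Q₀ = 0.3436 vs Keq = 3.6130e+04 ⇒ Q<K, forward
Step 1:
                    L           X
  I             4.041       1.777
  C            -3.929       5.894
  E            0.1118       7.671
  solve Keq expr → x = 1.965; check Q = 3.6130e+04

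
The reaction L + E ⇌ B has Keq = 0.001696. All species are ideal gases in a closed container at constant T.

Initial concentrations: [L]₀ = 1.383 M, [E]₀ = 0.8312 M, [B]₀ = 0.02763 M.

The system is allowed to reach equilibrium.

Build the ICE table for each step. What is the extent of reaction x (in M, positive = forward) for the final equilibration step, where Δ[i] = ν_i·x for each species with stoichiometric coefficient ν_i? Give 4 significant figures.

Q₀ = 0.02404 vs Keq = 0.001696 ⇒ Q>K, reverse
Step 1:
                  L         E         B
  Initial     1.383    0.8312   0.02763
  Change    0.02558   0.02558  -0.02558
  Equil       1.409    0.8568  0.002047
  solve Keq expr → x = -0.02558; check Q = 0.001696

x = -0.02558 M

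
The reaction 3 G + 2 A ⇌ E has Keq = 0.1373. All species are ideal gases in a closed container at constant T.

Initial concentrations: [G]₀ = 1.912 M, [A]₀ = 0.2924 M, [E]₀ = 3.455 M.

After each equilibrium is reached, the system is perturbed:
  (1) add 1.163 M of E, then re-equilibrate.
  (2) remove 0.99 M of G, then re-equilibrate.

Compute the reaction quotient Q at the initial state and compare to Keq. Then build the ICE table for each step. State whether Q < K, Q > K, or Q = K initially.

Q₀ = 5.781 vs Keq = 0.1373 ⇒ Q>K, reverse
Step 1:
                   G          A          E
  init         1.912     0.2924      3.455
  Δ                1     0.6669    -0.3335
  eq           2.912     0.9593      3.122
  solve Keq expr → x = -0.3335; check Q = 0.1373
Then add 1.163 M of E.
Step 2:
                   G          A          E
  init         2.912     0.9593      4.285
  Δ           0.1311    0.08739   -0.04369
  eq           3.043      1.047      4.241
  solve Keq expr → x = -0.04369; check Q = 0.1373
Then remove 0.99 M of G.
Step 3:
                   G          A          E
  init         2.053      1.047      4.241
  Δ           0.4703     0.3135    -0.1568
  eq           2.524       1.36      4.084
  solve Keq expr → x = -0.1568; check Q = 0.1373

Q₀ = 5.781; Q > K (proceeds reverse)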